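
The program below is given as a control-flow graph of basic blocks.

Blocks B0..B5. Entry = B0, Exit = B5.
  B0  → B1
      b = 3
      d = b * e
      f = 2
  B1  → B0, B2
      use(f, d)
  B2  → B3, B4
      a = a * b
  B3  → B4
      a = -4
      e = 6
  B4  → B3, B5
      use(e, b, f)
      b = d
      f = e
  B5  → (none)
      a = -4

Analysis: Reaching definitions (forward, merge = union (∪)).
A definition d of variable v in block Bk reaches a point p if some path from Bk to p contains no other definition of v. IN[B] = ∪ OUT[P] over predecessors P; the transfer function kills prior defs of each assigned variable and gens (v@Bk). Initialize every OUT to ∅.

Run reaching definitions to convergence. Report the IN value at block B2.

Answer: {b@B0, d@B0, f@B0}

Trace:
Converged values:
  B0: | IN={b@B0, d@B0, f@B0} | OUT={b@B0, d@B0, f@B0}
  B1: | IN={b@B0, d@B0, f@B0} | OUT={b@B0, d@B0, f@B0}
  B2: | IN={b@B0, d@B0, f@B0} | OUT={a@B2, b@B0, d@B0, f@B0}
  B3: | IN={a@B2, a@B3, b@B0, b@B4, d@B0, e@B3, f@B0, f@B4} | OUT={a@B3, b@B0, b@B4, d@B0, e@B3, f@B0, f@B4}
  B4: | IN={a@B2, a@B3, b@B0, b@B4, d@B0, e@B3, f@B0, f@B4} | OUT={a@B2, a@B3, b@B4, d@B0, e@B3, f@B4}
  B5: | IN={a@B2, a@B3, b@B4, d@B0, e@B3, f@B4} | OUT={a@B5, b@B4, d@B0, e@B3, f@B4}

Merge at B2: IN[B2] = OUT[B1] = {b@B0, d@B0, f@B0}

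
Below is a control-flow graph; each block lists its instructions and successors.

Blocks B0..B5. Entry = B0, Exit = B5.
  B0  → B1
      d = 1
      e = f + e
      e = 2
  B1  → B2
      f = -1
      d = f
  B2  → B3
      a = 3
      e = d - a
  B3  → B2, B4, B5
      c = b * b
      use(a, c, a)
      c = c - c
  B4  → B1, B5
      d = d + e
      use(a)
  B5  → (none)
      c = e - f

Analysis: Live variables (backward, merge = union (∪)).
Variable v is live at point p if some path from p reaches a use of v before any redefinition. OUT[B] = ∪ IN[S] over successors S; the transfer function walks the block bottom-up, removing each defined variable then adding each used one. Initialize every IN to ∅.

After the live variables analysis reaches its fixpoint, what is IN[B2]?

Answer: {b, d, f}

Working:
Per-block solution:
  B0:   IN={b, e, f}   OUT={b}
  B1:   IN={b}   OUT={b, d, f}
  B2:   IN={b, d, f}   OUT={a, b, d, e, f}
  B3:   IN={a, b, d, e, f}   OUT={a, b, d, e, f}
  B4:   IN={a, b, d, e, f}   OUT={b, e, f}
  B5:   IN={e, f}   OUT={}

Merge at B2: OUT[B2] = IN[B3] = {a, b, d, e, f}
Applying B2's transfer function to that OUT value gives IN[B2] (row B2 above).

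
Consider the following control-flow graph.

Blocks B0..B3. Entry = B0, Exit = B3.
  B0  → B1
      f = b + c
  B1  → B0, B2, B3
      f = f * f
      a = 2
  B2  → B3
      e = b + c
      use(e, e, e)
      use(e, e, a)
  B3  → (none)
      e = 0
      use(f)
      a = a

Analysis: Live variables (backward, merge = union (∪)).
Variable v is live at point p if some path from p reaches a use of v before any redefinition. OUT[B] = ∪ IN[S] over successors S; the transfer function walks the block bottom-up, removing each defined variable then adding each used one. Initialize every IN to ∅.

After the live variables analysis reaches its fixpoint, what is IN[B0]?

Answer: {b, c}

Working:
Converged values:
  B0:   IN={b, c}   OUT={b, c, f}
  B1:   IN={b, c, f}   OUT={a, b, c, f}
  B2:   IN={a, b, c, f}   OUT={a, f}
  B3:   IN={a, f}   OUT={}

Merge at B0: OUT[B0] = IN[B1] = {b, c, f}
Applying B0's transfer function to that OUT value gives IN[B0] (row B0 above).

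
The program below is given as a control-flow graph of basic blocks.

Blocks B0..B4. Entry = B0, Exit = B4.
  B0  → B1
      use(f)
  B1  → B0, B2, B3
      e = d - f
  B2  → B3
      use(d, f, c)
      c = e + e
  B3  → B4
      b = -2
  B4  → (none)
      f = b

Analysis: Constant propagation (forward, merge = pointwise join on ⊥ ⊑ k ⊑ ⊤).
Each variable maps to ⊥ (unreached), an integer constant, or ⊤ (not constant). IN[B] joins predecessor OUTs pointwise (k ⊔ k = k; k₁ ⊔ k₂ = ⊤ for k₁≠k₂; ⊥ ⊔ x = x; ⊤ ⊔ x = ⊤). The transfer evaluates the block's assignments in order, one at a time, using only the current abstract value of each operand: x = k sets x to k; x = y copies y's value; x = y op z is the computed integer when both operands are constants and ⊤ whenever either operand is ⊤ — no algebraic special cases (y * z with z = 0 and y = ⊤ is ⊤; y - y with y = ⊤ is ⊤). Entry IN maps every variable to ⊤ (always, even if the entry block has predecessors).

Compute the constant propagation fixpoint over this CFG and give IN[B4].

Fixpoint table:
  B0: | IN=(all ⊤) | OUT=(all ⊤)
  B1: | IN=(all ⊤) | OUT=(all ⊤)
  B2: | IN=(all ⊤) | OUT=(all ⊤)
  B3: | IN=(all ⊤) | OUT={b:-2; rest ⊤}
  B4: | IN={b:-2; rest ⊤} | OUT={b:-2, f:-2; rest ⊤}

Merge at B4: IN[B4] = OUT[B3] = {a: ⊤, b: -2, c: ⊤, d: ⊤, e: ⊤, f: ⊤}

Answer: {a: ⊤, b: -2, c: ⊤, d: ⊤, e: ⊤, f: ⊤}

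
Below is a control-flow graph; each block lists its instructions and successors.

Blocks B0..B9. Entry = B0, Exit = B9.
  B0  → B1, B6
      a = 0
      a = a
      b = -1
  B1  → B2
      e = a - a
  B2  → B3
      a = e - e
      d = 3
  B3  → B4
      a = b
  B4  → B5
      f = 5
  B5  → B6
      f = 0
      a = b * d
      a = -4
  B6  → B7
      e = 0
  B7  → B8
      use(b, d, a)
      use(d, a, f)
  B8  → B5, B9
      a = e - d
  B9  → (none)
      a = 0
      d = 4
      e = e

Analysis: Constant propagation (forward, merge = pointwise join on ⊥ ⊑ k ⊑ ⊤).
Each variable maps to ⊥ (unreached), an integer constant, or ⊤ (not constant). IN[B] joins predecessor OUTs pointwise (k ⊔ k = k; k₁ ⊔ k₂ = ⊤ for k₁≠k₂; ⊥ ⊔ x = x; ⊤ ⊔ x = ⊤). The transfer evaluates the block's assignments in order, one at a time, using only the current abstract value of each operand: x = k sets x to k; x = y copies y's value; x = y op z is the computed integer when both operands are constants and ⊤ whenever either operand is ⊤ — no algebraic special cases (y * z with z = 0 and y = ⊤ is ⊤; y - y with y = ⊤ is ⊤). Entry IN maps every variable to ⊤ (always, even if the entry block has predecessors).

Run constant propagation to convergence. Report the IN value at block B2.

Answer: {a: 0, b: -1, c: ⊤, d: ⊤, e: 0, f: ⊤}

Trace:
Fixpoint table:
  B0:  IN=(all ⊤)  OUT={a:0, b:-1; rest ⊤}
  B1:  IN={a:0, b:-1; rest ⊤}  OUT={a:0, b:-1, e:0; rest ⊤}
  B2:  IN={a:0, b:-1, e:0; rest ⊤}  OUT={a:0, b:-1, d:3, e:0; rest ⊤}
  B3:  IN={a:0, b:-1, d:3, e:0; rest ⊤}  OUT={a:-1, b:-1, d:3, e:0; rest ⊤}
  B4:  IN={a:-1, b:-1, d:3, e:0; rest ⊤}  OUT={a:-1, b:-1, d:3, e:0, f:5; rest ⊤}
  B5:  IN={b:-1, e:0; rest ⊤}  OUT={a:-4, b:-1, e:0, f:0; rest ⊤}
  B6:  IN={b:-1; rest ⊤}  OUT={b:-1, e:0; rest ⊤}
  B7:  IN={b:-1, e:0; rest ⊤}  OUT={b:-1, e:0; rest ⊤}
  B8:  IN={b:-1, e:0; rest ⊤}  OUT={b:-1, e:0; rest ⊤}
  B9:  IN={b:-1, e:0; rest ⊤}  OUT={a:0, b:-1, d:4, e:0; rest ⊤}

Merge at B2: IN[B2] = OUT[B1] = {a: 0, b: -1, c: ⊤, d: ⊤, e: 0, f: ⊤}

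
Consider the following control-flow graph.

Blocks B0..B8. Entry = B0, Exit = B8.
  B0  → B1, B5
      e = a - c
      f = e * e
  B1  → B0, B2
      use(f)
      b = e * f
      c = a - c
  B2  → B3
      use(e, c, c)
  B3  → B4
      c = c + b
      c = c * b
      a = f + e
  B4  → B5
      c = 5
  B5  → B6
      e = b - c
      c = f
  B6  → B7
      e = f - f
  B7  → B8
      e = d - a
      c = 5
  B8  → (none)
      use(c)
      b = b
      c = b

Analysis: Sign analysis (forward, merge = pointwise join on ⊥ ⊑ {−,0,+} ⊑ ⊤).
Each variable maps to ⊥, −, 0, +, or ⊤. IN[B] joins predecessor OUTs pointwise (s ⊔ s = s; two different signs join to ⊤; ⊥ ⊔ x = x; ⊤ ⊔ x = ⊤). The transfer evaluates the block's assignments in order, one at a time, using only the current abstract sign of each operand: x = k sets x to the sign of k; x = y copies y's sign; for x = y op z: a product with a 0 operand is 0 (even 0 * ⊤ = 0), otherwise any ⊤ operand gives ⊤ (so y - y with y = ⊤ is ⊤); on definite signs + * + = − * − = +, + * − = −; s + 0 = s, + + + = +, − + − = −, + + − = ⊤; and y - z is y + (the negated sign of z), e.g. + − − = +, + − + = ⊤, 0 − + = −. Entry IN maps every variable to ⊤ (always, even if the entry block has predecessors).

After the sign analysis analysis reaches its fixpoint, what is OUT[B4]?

Fixpoint table:
  B0: | IN=(all ⊤) | OUT=(all ⊤)
  B1: | IN=(all ⊤) | OUT=(all ⊤)
  B2: | IN=(all ⊤) | OUT=(all ⊤)
  B3: | IN=(all ⊤) | OUT=(all ⊤)
  B4: | IN=(all ⊤) | OUT={c:+; rest ⊤}
  B5: | IN=(all ⊤) | OUT=(all ⊤)
  B6: | IN=(all ⊤) | OUT=(all ⊤)
  B7: | IN=(all ⊤) | OUT={c:+; rest ⊤}
  B8: | IN={c:+; rest ⊤} | OUT=(all ⊤)

Merge at B4: IN[B4] = OUT[B3] = {a: ⊤, b: ⊤, c: ⊤, d: ⊤, e: ⊤, f: ⊤}
Applying B4's transfer function to that IN value gives OUT[B4] (row B4 above).

Answer: {a: ⊤, b: ⊤, c: +, d: ⊤, e: ⊤, f: ⊤}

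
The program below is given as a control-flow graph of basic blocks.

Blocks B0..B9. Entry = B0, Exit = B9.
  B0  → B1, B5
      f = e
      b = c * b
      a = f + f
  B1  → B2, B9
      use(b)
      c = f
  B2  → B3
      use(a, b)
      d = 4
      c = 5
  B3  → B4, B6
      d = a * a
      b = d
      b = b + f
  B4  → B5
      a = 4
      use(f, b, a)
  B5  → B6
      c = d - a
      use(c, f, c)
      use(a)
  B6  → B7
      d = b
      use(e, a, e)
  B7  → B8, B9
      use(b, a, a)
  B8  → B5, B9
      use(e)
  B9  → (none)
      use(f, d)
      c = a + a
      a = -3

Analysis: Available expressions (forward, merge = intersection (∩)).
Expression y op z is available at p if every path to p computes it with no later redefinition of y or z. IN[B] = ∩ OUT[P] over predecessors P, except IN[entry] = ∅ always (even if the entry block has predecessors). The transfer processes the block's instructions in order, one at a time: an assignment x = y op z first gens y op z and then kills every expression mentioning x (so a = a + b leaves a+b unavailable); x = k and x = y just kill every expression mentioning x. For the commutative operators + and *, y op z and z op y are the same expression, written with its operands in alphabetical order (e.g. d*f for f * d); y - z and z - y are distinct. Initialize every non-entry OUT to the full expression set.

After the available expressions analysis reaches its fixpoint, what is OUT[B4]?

Answer: {f+f}

Derivation:
Converged values:
  B0: | IN={} | OUT={f+f}
  B1: | IN={f+f} | OUT={f+f}
  B2: | IN={f+f} | OUT={f+f}
  B3: | IN={f+f} | OUT={a*a, f+f}
  B4: | IN={a*a, f+f} | OUT={f+f}
  B5: | IN={f+f} | OUT={d-a, f+f}
  B6: | IN={f+f} | OUT={f+f}
  B7: | IN={f+f} | OUT={f+f}
  B8: | IN={f+f} | OUT={f+f}
  B9: | IN={f+f} | OUT={f+f}

Merge at B4: IN[B4] = OUT[B3] = {a*a, f+f}
Applying B4's transfer function to that IN value gives OUT[B4] (row B4 above).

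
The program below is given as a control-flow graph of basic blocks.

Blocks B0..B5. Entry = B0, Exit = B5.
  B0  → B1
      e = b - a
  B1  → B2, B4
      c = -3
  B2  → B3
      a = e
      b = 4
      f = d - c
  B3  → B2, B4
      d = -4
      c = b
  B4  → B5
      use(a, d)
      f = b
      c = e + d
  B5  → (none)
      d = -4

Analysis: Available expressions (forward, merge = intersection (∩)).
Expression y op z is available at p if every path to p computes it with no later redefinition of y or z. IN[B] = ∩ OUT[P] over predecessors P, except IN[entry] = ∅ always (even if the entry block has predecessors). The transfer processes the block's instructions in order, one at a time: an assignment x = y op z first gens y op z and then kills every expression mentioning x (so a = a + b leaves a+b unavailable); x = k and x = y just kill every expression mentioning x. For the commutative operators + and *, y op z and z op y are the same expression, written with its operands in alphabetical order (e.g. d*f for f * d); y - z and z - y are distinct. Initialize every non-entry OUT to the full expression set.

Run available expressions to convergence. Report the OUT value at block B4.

Answer: {d+e}

Derivation:
Fixpoint table:
  B0: | IN={} | OUT={b-a}
  B1: | IN={b-a} | OUT={b-a}
  B2: | IN={} | OUT={d-c}
  B3: | IN={d-c} | OUT={}
  B4: | IN={} | OUT={d+e}
  B5: | IN={d+e} | OUT={}

Merge at B4: IN[B4] = OUT[B1] ∩ OUT[B3] = {}
Applying B4's transfer function to that IN value gives OUT[B4] (row B4 above).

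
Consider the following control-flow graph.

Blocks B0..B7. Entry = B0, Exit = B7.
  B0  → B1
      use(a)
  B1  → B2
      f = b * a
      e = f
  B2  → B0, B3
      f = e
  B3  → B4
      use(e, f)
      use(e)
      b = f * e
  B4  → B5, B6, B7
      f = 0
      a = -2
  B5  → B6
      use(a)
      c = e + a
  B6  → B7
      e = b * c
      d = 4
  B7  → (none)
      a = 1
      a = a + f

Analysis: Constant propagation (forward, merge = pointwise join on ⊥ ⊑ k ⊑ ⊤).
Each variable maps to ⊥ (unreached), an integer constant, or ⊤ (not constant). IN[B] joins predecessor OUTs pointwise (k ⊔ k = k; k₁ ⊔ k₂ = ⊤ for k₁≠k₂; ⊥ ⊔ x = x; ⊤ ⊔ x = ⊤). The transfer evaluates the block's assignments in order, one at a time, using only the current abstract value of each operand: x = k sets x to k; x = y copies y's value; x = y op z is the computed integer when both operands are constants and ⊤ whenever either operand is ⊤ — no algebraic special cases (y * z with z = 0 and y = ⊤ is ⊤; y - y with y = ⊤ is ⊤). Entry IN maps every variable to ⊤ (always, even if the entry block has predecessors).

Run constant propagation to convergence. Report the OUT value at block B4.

Answer: {a: -2, b: ⊤, c: ⊤, d: ⊤, e: ⊤, f: 0}

Trace:
Fixpoint table:
  B0: | IN=(all ⊤) | OUT=(all ⊤)
  B1: | IN=(all ⊤) | OUT=(all ⊤)
  B2: | IN=(all ⊤) | OUT=(all ⊤)
  B3: | IN=(all ⊤) | OUT=(all ⊤)
  B4: | IN=(all ⊤) | OUT={a:-2, f:0; rest ⊤}
  B5: | IN={a:-2, f:0; rest ⊤} | OUT={a:-2, f:0; rest ⊤}
  B6: | IN={a:-2, f:0; rest ⊤} | OUT={a:-2, d:4, f:0; rest ⊤}
  B7: | IN={a:-2, f:0; rest ⊤} | OUT={a:1, f:0; rest ⊤}

Merge at B4: IN[B4] = OUT[B3] = {a: ⊤, b: ⊤, c: ⊤, d: ⊤, e: ⊤, f: ⊤}
Applying B4's transfer function to that IN value gives OUT[B4] (row B4 above).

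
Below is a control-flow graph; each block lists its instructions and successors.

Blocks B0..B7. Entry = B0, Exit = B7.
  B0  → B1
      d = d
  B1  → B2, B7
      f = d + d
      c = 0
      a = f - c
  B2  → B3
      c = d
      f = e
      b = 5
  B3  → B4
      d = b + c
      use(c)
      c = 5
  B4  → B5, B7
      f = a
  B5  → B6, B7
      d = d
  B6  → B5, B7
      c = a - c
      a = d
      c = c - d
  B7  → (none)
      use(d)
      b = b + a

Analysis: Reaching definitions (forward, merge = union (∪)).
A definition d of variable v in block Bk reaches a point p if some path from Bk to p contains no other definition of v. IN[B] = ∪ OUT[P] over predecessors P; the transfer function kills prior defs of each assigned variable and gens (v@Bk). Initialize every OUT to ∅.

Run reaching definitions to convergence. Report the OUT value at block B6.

Converged values:
  B0: | IN={} | OUT={d@B0}
  B1: | IN={d@B0} | OUT={a@B1, c@B1, d@B0, f@B1}
  B2: | IN={a@B1, c@B1, d@B0, f@B1} | OUT={a@B1, b@B2, c@B2, d@B0, f@B2}
  B3: | IN={a@B1, b@B2, c@B2, d@B0, f@B2} | OUT={a@B1, b@B2, c@B3, d@B3, f@B2}
  B4: | IN={a@B1, b@B2, c@B3, d@B3, f@B2} | OUT={a@B1, b@B2, c@B3, d@B3, f@B4}
  B5: | IN={a@B1, a@B6, b@B2, c@B3, c@B6, d@B3, d@B5, f@B4} | OUT={a@B1, a@B6, b@B2, c@B3, c@B6, d@B5, f@B4}
  B6: | IN={a@B1, a@B6, b@B2, c@B3, c@B6, d@B5, f@B4} | OUT={a@B6, b@B2, c@B6, d@B5, f@B4}
  B7: | IN={a@B1, a@B6, b@B2, c@B1, c@B3, c@B6, d@B0, d@B3, d@B5, f@B1, f@B4} | OUT={a@B1, a@B6, b@B7, c@B1, c@B3, c@B6, d@B0, d@B3, d@B5, f@B1, f@B4}

Merge at B6: IN[B6] = OUT[B5] = {a@B1, a@B6, b@B2, c@B3, c@B6, d@B5, f@B4}
Applying B6's transfer function to that IN value gives OUT[B6] (row B6 above).

Answer: {a@B6, b@B2, c@B6, d@B5, f@B4}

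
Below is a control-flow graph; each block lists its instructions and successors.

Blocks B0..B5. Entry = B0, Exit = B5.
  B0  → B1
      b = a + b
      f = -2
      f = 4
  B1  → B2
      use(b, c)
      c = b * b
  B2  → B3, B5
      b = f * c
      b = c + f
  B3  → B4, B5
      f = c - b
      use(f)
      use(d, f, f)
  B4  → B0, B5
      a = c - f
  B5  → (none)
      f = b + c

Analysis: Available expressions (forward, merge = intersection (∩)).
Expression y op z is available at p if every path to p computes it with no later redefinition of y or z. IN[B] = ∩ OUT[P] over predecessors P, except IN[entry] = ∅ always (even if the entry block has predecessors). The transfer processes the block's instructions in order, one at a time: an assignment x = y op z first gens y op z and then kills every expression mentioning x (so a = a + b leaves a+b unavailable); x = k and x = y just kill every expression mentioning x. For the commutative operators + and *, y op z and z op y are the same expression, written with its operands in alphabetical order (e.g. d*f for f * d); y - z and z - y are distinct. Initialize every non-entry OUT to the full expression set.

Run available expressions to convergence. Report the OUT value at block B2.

Fixpoint table:
  B0:  IN={}  OUT={}
  B1:  IN={}  OUT={b*b}
  B2:  IN={b*b}  OUT={c*f, c+f}
  B3:  IN={c*f, c+f}  OUT={c-b}
  B4:  IN={c-b}  OUT={c-b, c-f}
  B5:  IN={}  OUT={b+c}

Merge at B2: IN[B2] = OUT[B1] = {b*b}
Applying B2's transfer function to that IN value gives OUT[B2] (row B2 above).

Answer: {c*f, c+f}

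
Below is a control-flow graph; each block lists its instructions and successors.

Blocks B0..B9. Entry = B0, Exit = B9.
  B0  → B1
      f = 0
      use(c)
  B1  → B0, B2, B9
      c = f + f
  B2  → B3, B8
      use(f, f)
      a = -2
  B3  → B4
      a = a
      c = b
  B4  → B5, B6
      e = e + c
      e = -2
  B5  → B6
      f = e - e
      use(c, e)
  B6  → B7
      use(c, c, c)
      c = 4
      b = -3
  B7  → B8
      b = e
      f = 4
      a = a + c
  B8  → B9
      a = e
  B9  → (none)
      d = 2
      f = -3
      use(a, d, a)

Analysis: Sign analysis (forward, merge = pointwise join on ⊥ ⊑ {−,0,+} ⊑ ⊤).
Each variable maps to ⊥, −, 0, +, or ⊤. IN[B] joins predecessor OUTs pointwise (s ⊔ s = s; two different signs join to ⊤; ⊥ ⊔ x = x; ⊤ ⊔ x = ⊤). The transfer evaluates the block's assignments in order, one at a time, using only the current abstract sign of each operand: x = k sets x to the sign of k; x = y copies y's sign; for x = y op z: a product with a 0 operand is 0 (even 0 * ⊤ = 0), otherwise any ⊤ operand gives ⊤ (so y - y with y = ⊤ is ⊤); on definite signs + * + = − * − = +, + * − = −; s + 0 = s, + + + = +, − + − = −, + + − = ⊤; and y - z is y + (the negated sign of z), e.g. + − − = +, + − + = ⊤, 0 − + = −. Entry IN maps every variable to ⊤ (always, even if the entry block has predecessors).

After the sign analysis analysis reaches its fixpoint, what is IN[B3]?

Answer: {a: -, b: ⊤, c: 0, d: ⊤, e: ⊤, f: 0}

Working:
Per-block solution:
  B0:   IN=(all ⊤)   OUT={f:0; rest ⊤}
  B1:   IN={f:0; rest ⊤}   OUT={c:0, f:0; rest ⊤}
  B2:   IN={c:0, f:0; rest ⊤}   OUT={a:-, c:0, f:0; rest ⊤}
  B3:   IN={a:-, c:0, f:0; rest ⊤}   OUT={a:-, f:0; rest ⊤}
  B4:   IN={a:-, f:0; rest ⊤}   OUT={a:-, e:-, f:0; rest ⊤}
  B5:   IN={a:-, e:-, f:0; rest ⊤}   OUT={a:-, e:-; rest ⊤}
  B6:   IN={a:-, e:-; rest ⊤}   OUT={a:-, b:-, c:+, e:-; rest ⊤}
  B7:   IN={a:-, b:-, c:+, e:-; rest ⊤}   OUT={b:-, c:+, e:-, f:+; rest ⊤}
  B8:   IN=(all ⊤)   OUT=(all ⊤)
  B9:   IN=(all ⊤)   OUT={d:+, f:-; rest ⊤}

Merge at B3: IN[B3] = OUT[B2] = {a: -, b: ⊤, c: 0, d: ⊤, e: ⊤, f: 0}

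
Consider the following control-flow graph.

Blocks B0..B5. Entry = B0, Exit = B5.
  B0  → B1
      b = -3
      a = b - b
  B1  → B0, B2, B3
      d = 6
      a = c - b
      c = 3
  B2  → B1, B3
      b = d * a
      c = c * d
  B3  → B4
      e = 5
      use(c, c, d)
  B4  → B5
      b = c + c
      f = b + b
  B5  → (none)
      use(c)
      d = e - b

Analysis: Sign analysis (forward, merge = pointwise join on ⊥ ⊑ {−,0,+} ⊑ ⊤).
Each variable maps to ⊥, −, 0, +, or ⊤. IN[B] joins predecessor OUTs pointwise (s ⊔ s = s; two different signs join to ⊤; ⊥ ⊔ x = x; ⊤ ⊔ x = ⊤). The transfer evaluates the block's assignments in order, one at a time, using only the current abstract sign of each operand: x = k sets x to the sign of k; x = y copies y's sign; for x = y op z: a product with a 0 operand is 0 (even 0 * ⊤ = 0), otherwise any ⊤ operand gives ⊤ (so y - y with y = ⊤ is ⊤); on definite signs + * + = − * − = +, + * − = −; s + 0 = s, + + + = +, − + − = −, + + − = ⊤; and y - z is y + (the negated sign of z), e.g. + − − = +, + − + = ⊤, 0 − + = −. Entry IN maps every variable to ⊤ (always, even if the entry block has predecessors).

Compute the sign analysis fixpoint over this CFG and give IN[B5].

Fixpoint table:
  B0:  IN=(all ⊤)  OUT={b:-; rest ⊤}
  B1:  IN=(all ⊤)  OUT={c:+, d:+; rest ⊤}
  B2:  IN={c:+, d:+; rest ⊤}  OUT={c:+, d:+; rest ⊤}
  B3:  IN={c:+, d:+; rest ⊤}  OUT={c:+, d:+, e:+; rest ⊤}
  B4:  IN={c:+, d:+, e:+; rest ⊤}  OUT={b:+, c:+, d:+, e:+, f:+; rest ⊤}
  B5:  IN={b:+, c:+, d:+, e:+, f:+; rest ⊤}  OUT={b:+, c:+, e:+, f:+; rest ⊤}

Merge at B5: IN[B5] = OUT[B4] = {a: ⊤, b: +, c: +, d: +, e: +, f: +}

Answer: {a: ⊤, b: +, c: +, d: +, e: +, f: +}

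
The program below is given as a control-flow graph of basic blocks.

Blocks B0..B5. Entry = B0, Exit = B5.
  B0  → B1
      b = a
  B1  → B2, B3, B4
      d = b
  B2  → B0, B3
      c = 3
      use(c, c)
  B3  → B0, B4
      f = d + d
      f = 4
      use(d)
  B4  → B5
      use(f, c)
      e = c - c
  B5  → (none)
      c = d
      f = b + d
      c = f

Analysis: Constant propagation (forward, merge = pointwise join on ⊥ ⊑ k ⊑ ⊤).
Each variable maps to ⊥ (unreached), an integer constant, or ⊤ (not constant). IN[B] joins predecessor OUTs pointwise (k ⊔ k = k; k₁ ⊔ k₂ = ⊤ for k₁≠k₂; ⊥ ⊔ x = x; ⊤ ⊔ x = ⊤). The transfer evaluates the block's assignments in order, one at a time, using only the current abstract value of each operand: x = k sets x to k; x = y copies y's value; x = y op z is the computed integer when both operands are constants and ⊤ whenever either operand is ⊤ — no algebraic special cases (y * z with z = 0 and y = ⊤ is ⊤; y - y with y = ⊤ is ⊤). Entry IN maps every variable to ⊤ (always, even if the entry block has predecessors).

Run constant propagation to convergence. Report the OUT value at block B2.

Per-block solution:
  B0:   IN=(all ⊤)   OUT=(all ⊤)
  B1:   IN=(all ⊤)   OUT=(all ⊤)
  B2:   IN=(all ⊤)   OUT={c:3; rest ⊤}
  B3:   IN=(all ⊤)   OUT={f:4; rest ⊤}
  B4:   IN=(all ⊤)   OUT=(all ⊤)
  B5:   IN=(all ⊤)   OUT=(all ⊤)

Merge at B2: IN[B2] = OUT[B1] = {a: ⊤, b: ⊤, c: ⊤, d: ⊤, e: ⊤, f: ⊤}
Applying B2's transfer function to that IN value gives OUT[B2] (row B2 above).

Answer: {a: ⊤, b: ⊤, c: 3, d: ⊤, e: ⊤, f: ⊤}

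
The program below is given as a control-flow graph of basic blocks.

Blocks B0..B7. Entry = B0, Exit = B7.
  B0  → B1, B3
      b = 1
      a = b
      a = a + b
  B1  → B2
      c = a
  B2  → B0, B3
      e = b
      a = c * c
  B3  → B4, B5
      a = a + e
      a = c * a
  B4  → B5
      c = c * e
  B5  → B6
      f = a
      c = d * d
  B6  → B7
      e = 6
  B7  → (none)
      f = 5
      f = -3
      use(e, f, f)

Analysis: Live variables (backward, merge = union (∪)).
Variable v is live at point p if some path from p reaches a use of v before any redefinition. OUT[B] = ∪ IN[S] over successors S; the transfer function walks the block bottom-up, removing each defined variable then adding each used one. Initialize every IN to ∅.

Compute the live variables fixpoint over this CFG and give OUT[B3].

Answer: {a, c, d, e}

Trace:
Fixpoint table:
  B0: | IN={c, d, e} | OUT={a, b, c, d, e}
  B1: | IN={a, b, d} | OUT={b, c, d}
  B2: | IN={b, c, d} | OUT={a, c, d, e}
  B3: | IN={a, c, d, e} | OUT={a, c, d, e}
  B4: | IN={a, c, d, e} | OUT={a, d}
  B5: | IN={a, d} | OUT={}
  B6: | IN={} | OUT={e}
  B7: | IN={e} | OUT={}

Merge at B3: OUT[B3] = IN[B4] ⊔ IN[B5] = {a, c, d, e}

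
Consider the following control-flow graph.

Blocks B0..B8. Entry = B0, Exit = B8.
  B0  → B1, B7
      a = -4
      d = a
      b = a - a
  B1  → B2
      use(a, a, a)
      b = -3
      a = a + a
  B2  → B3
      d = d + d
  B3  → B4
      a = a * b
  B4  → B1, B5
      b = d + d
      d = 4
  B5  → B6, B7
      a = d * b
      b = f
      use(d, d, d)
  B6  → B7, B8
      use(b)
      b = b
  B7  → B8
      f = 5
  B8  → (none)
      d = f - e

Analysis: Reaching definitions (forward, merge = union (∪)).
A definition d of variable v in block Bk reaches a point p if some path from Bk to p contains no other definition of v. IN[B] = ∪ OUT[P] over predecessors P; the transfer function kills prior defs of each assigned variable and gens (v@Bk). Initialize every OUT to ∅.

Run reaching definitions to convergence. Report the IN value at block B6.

Answer: {a@B5, b@B5, d@B4}

Trace:
Per-block solution:
  B0: | IN={} | OUT={a@B0, b@B0, d@B0}
  B1: | IN={a@B0, a@B3, b@B0, b@B4, d@B0, d@B4} | OUT={a@B1, b@B1, d@B0, d@B4}
  B2: | IN={a@B1, b@B1, d@B0, d@B4} | OUT={a@B1, b@B1, d@B2}
  B3: | IN={a@B1, b@B1, d@B2} | OUT={a@B3, b@B1, d@B2}
  B4: | IN={a@B3, b@B1, d@B2} | OUT={a@B3, b@B4, d@B4}
  B5: | IN={a@B3, b@B4, d@B4} | OUT={a@B5, b@B5, d@B4}
  B6: | IN={a@B5, b@B5, d@B4} | OUT={a@B5, b@B6, d@B4}
  B7: | IN={a@B0, a@B5, b@B0, b@B5, b@B6, d@B0, d@B4} | OUT={a@B0, a@B5, b@B0, b@B5, b@B6, d@B0, d@B4, f@B7}
  B8: | IN={a@B0, a@B5, b@B0, b@B5, b@B6, d@B0, d@B4, f@B7} | OUT={a@B0, a@B5, b@B0, b@B5, b@B6, d@B8, f@B7}

Merge at B6: IN[B6] = OUT[B5] = {a@B5, b@B5, d@B4}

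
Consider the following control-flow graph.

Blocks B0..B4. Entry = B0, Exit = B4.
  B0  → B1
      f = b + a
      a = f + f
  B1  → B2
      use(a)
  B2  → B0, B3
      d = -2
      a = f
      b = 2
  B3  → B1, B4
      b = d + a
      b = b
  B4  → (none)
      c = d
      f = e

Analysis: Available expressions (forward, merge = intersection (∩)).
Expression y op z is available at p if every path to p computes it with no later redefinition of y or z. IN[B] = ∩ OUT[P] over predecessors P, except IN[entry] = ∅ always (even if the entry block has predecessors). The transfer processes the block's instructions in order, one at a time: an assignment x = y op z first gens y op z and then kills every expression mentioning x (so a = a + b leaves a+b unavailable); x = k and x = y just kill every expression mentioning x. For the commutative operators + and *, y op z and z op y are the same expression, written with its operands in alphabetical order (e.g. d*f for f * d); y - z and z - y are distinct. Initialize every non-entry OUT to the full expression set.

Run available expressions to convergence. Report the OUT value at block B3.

Answer: {a+d, f+f}

Trace:
Converged values:
  B0:  IN={}  OUT={f+f}
  B1:  IN={f+f}  OUT={f+f}
  B2:  IN={f+f}  OUT={f+f}
  B3:  IN={f+f}  OUT={a+d, f+f}
  B4:  IN={a+d, f+f}  OUT={a+d}

Merge at B3: IN[B3] = OUT[B2] = {f+f}
Applying B3's transfer function to that IN value gives OUT[B3] (row B3 above).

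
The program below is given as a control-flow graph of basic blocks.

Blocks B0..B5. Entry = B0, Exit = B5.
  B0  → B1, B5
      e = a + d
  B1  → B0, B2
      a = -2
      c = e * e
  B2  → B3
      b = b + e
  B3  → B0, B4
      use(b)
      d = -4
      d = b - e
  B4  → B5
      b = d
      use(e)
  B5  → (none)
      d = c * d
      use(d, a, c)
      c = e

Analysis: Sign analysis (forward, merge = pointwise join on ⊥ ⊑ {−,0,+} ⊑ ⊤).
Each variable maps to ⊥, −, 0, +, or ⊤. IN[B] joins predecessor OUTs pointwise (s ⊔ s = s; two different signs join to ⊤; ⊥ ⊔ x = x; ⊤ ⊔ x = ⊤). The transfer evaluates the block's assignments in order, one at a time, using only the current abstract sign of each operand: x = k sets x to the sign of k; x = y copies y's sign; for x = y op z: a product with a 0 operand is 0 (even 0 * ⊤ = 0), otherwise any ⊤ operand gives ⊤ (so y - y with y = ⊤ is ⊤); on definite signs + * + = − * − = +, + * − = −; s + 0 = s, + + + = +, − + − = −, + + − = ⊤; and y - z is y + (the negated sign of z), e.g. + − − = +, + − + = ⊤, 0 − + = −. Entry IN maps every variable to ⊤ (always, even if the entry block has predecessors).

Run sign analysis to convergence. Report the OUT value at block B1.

Answer: {a: -, b: ⊤, c: ⊤, d: ⊤, e: ⊤, f: ⊤}

Working:
Fixpoint table:
  B0: | IN=(all ⊤) | OUT=(all ⊤)
  B1: | IN=(all ⊤) | OUT={a:-; rest ⊤}
  B2: | IN={a:-; rest ⊤} | OUT={a:-; rest ⊤}
  B3: | IN={a:-; rest ⊤} | OUT={a:-; rest ⊤}
  B4: | IN={a:-; rest ⊤} | OUT={a:-; rest ⊤}
  B5: | IN=(all ⊤) | OUT=(all ⊤)

Merge at B1: IN[B1] = OUT[B0] = {a: ⊤, b: ⊤, c: ⊤, d: ⊤, e: ⊤, f: ⊤}
Applying B1's transfer function to that IN value gives OUT[B1] (row B1 above).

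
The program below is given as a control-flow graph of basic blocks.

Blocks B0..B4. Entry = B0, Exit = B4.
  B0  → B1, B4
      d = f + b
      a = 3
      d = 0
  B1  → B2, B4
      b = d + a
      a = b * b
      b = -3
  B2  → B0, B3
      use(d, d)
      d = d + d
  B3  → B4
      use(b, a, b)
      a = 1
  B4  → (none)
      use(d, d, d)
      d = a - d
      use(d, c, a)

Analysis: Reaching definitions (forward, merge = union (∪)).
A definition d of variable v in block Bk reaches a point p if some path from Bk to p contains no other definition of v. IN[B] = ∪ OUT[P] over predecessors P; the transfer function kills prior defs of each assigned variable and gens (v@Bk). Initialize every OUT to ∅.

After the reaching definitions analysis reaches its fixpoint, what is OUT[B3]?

Answer: {a@B3, b@B1, d@B2}

Working:
Converged values:
  B0: | IN={a@B1, b@B1, d@B2} | OUT={a@B0, b@B1, d@B0}
  B1: | IN={a@B0, b@B1, d@B0} | OUT={a@B1, b@B1, d@B0}
  B2: | IN={a@B1, b@B1, d@B0} | OUT={a@B1, b@B1, d@B2}
  B3: | IN={a@B1, b@B1, d@B2} | OUT={a@B3, b@B1, d@B2}
  B4: | IN={a@B0, a@B1, a@B3, b@B1, d@B0, d@B2} | OUT={a@B0, a@B1, a@B3, b@B1, d@B4}

Merge at B3: IN[B3] = OUT[B2] = {a@B1, b@B1, d@B2}
Applying B3's transfer function to that IN value gives OUT[B3] (row B3 above).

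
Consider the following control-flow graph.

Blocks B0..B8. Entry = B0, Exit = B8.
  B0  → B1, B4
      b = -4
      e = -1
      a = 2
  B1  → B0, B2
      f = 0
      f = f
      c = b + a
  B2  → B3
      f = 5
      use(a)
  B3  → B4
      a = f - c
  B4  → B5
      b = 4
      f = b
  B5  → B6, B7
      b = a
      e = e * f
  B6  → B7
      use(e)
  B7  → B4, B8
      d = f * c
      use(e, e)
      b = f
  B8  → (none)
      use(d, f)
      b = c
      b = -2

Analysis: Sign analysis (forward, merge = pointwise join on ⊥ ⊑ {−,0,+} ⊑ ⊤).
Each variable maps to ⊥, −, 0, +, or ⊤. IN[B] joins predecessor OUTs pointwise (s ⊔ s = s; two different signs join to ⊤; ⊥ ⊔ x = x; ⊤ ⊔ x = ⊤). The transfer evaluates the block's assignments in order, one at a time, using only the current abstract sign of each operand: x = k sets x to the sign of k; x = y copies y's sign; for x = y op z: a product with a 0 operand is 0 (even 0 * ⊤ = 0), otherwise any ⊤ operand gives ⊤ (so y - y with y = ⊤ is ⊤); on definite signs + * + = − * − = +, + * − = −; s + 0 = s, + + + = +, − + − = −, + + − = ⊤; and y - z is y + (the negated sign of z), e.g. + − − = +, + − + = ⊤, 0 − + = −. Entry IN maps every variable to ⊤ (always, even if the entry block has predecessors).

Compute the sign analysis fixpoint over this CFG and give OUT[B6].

Answer: {a: ⊤, b: ⊤, c: ⊤, d: ⊤, e: -, f: +}

Derivation:
Fixpoint table:
  B0:  IN=(all ⊤)  OUT={a:+, b:-, e:-; rest ⊤}
  B1:  IN={a:+, b:-, e:-; rest ⊤}  OUT={a:+, b:-, e:-, f:0; rest ⊤}
  B2:  IN={a:+, b:-, e:-, f:0; rest ⊤}  OUT={a:+, b:-, e:-, f:+; rest ⊤}
  B3:  IN={a:+, b:-, e:-, f:+; rest ⊤}  OUT={b:-, e:-, f:+; rest ⊤}
  B4:  IN={e:-; rest ⊤}  OUT={b:+, e:-, f:+; rest ⊤}
  B5:  IN={b:+, e:-, f:+; rest ⊤}  OUT={e:-, f:+; rest ⊤}
  B6:  IN={e:-, f:+; rest ⊤}  OUT={e:-, f:+; rest ⊤}
  B7:  IN={e:-, f:+; rest ⊤}  OUT={b:+, e:-, f:+; rest ⊤}
  B8:  IN={b:+, e:-, f:+; rest ⊤}  OUT={b:-, e:-, f:+; rest ⊤}

Merge at B6: IN[B6] = OUT[B5] = {a: ⊤, b: ⊤, c: ⊤, d: ⊤, e: -, f: +}
Applying B6's transfer function to that IN value gives OUT[B6] (row B6 above).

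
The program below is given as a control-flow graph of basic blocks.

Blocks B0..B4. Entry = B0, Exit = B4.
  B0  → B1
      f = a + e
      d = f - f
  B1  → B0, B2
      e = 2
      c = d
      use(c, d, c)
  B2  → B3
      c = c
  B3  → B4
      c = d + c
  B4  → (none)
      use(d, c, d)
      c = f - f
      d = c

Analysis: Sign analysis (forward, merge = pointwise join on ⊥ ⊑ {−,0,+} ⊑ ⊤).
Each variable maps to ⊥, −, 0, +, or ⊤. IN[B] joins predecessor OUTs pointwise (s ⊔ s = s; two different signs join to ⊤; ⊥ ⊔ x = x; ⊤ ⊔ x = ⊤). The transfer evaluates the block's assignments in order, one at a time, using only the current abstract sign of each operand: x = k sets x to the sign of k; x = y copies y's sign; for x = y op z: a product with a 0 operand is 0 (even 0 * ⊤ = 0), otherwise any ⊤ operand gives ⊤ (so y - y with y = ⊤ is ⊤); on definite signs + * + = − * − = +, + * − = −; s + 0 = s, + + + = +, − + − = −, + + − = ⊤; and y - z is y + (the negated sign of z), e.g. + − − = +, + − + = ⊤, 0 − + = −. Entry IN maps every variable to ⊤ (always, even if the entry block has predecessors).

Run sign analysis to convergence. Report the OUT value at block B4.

Per-block solution:
  B0:  IN=(all ⊤)  OUT=(all ⊤)
  B1:  IN=(all ⊤)  OUT={e:+; rest ⊤}
  B2:  IN={e:+; rest ⊤}  OUT={e:+; rest ⊤}
  B3:  IN={e:+; rest ⊤}  OUT={e:+; rest ⊤}
  B4:  IN={e:+; rest ⊤}  OUT={e:+; rest ⊤}

Merge at B4: IN[B4] = OUT[B3] = {a: ⊤, b: ⊤, c: ⊤, d: ⊤, e: +, f: ⊤}
Applying B4's transfer function to that IN value gives OUT[B4] (row B4 above).

Answer: {a: ⊤, b: ⊤, c: ⊤, d: ⊤, e: +, f: ⊤}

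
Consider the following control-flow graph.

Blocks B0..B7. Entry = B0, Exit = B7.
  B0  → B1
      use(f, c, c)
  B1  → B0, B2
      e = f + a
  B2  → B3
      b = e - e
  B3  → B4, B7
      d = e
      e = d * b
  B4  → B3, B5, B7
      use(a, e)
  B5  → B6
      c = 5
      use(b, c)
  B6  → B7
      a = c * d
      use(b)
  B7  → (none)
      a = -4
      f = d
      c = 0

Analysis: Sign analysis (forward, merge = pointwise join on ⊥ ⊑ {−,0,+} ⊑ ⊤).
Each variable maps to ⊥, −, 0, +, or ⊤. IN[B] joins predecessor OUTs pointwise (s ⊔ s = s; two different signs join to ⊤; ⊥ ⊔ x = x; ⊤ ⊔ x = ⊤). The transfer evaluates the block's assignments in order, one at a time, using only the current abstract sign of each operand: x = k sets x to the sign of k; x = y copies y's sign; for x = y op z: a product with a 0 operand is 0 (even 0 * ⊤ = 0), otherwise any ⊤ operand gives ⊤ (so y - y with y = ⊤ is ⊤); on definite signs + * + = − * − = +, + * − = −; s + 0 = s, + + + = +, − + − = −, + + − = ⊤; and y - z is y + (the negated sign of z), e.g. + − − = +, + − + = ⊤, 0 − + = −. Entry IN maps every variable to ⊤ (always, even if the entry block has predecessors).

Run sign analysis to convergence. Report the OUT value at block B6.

Answer: {a: ⊤, b: ⊤, c: +, d: ⊤, e: ⊤, f: ⊤}

Derivation:
Fixpoint table:
  B0:  IN=(all ⊤)  OUT=(all ⊤)
  B1:  IN=(all ⊤)  OUT=(all ⊤)
  B2:  IN=(all ⊤)  OUT=(all ⊤)
  B3:  IN=(all ⊤)  OUT=(all ⊤)
  B4:  IN=(all ⊤)  OUT=(all ⊤)
  B5:  IN=(all ⊤)  OUT={c:+; rest ⊤}
  B6:  IN={c:+; rest ⊤}  OUT={c:+; rest ⊤}
  B7:  IN=(all ⊤)  OUT={a:-, c:0; rest ⊤}

Merge at B6: IN[B6] = OUT[B5] = {a: ⊤, b: ⊤, c: +, d: ⊤, e: ⊤, f: ⊤}
Applying B6's transfer function to that IN value gives OUT[B6] (row B6 above).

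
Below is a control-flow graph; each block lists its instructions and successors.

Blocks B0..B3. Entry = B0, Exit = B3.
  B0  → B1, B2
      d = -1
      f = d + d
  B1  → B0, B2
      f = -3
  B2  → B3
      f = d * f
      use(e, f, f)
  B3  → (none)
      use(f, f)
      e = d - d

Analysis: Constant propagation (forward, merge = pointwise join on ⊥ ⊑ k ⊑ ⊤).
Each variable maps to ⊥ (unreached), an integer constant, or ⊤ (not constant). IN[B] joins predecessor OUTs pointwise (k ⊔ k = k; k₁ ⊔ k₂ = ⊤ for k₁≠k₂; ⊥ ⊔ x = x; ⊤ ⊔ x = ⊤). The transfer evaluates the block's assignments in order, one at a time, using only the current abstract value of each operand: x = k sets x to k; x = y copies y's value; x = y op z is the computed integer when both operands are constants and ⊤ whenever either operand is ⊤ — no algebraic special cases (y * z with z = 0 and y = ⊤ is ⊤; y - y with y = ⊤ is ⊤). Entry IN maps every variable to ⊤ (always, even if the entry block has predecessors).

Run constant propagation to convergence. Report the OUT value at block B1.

Answer: {a: ⊤, b: ⊤, c: ⊤, d: -1, e: ⊤, f: -3}

Derivation:
Converged values:
  B0:   IN=(all ⊤)   OUT={d:-1, f:-2; rest ⊤}
  B1:   IN={d:-1, f:-2; rest ⊤}   OUT={d:-1, f:-3; rest ⊤}
  B2:   IN={d:-1; rest ⊤}   OUT={d:-1; rest ⊤}
  B3:   IN={d:-1; rest ⊤}   OUT={d:-1, e:0; rest ⊤}

Merge at B1: IN[B1] = OUT[B0] = {a: ⊤, b: ⊤, c: ⊤, d: -1, e: ⊤, f: -2}
Applying B1's transfer function to that IN value gives OUT[B1] (row B1 above).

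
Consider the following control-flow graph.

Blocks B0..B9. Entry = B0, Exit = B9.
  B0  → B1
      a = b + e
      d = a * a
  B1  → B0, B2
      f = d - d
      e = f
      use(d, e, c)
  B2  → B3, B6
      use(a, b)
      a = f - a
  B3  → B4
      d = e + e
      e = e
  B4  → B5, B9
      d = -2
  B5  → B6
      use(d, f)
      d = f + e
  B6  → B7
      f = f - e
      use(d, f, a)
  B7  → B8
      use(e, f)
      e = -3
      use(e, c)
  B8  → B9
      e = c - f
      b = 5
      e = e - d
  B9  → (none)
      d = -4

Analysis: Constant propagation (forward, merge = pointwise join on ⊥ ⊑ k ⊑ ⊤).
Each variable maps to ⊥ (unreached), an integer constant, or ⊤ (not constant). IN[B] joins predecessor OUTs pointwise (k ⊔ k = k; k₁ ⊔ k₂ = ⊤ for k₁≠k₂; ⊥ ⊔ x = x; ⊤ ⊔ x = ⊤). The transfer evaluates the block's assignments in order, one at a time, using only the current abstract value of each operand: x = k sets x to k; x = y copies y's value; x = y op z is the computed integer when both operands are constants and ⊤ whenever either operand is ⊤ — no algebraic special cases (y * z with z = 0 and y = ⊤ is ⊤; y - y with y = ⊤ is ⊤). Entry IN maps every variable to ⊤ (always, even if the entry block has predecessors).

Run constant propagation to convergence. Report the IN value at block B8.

Converged values:
  B0:   IN=(all ⊤)   OUT=(all ⊤)
  B1:   IN=(all ⊤)   OUT=(all ⊤)
  B2:   IN=(all ⊤)   OUT=(all ⊤)
  B3:   IN=(all ⊤)   OUT=(all ⊤)
  B4:   IN=(all ⊤)   OUT={d:-2; rest ⊤}
  B5:   IN={d:-2; rest ⊤}   OUT=(all ⊤)
  B6:   IN=(all ⊤)   OUT=(all ⊤)
  B7:   IN=(all ⊤)   OUT={e:-3; rest ⊤}
  B8:   IN={e:-3; rest ⊤}   OUT={b:5; rest ⊤}
  B9:   IN=(all ⊤)   OUT={d:-4; rest ⊤}

Merge at B8: IN[B8] = OUT[B7] = {a: ⊤, b: ⊤, c: ⊤, d: ⊤, e: -3, f: ⊤}

Answer: {a: ⊤, b: ⊤, c: ⊤, d: ⊤, e: -3, f: ⊤}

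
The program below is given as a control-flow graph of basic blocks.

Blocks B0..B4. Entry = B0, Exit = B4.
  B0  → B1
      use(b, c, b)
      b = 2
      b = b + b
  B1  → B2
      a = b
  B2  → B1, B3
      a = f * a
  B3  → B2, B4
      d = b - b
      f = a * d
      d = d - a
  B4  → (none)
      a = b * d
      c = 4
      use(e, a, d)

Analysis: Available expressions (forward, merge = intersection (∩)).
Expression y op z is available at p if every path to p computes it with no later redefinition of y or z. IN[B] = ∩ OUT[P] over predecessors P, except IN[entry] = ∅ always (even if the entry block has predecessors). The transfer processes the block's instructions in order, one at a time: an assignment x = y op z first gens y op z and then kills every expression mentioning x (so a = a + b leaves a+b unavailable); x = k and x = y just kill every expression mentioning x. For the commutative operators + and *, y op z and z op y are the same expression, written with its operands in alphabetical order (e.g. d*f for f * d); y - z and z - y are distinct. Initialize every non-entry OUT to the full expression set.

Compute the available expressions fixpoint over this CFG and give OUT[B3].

Converged values:
  B0:  IN={}  OUT={}
  B1:  IN={}  OUT={}
  B2:  IN={}  OUT={}
  B3:  IN={}  OUT={b-b}
  B4:  IN={b-b}  OUT={b*d, b-b}

Merge at B3: IN[B3] = OUT[B2] = {}
Applying B3's transfer function to that IN value gives OUT[B3] (row B3 above).

Answer: {b-b}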